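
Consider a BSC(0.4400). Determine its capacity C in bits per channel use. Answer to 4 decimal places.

0.0104 bits

Binary symmetric channel: C = 1 − h₂(ε) where h₂ is the binary entropy function.
h₂(0.4400) = −0.4400·log₂0.4400 − 0.5600·log₂0.5600 = 0.9896.
C = 1 − 0.9896 = 0.0104 bits per channel use.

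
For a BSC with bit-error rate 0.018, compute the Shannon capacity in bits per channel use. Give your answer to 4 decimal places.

Binary symmetric channel: C = 1 − h₂(ε) where h₂ is the binary entropy function.
h₂(0.018) = −0.018·log₂0.018 − 0.982·log₂0.982 = 0.1301.
C = 1 − 0.1301 = 0.8699 bits per channel use.

0.8699 bits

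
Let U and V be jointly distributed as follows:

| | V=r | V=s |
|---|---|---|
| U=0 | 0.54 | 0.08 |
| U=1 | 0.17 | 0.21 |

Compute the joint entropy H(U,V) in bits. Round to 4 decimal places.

1.6790 bits

H(U,V) = −Σ p(x,y)·log₂ p(x,y) over all 4 cells.
  cell (0,r): −0.54·log₂0.54 = 0.48004
  cell (0,s): −0.08·log₂0.08 = 0.29151
  cell (1,r): −0.17·log₂0.17 = 0.43459
  cell (1,s): −0.21·log₂0.21 = 0.47282
Sum = 1.6790 bits.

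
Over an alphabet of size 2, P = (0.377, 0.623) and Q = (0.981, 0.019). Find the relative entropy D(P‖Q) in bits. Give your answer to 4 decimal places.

2.6168 bits

D(P‖Q) = Σ p·log₂(p/q).
  0.377·log₂(0.377/0.981) = -0.52014
  0.623·log₂(0.623/0.019) = 3.13691
D(P‖Q) = 2.6168 bits.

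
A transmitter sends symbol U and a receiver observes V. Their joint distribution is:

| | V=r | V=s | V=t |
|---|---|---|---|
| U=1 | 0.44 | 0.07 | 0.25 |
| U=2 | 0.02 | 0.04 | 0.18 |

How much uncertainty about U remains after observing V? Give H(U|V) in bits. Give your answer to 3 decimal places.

Chain rule: H(U|V) = H(U,V) − H(V).
Marginals: p(U) = (0.7600, 0.2400), p(V) = (0.4600, 0.1100, 0.4300).
H(U,V) = 2.0336 bits; H(V) = 1.3892 bits.
H(U|V) = 2.0336 − 1.3892 = 0.644 bits.

0.644 bits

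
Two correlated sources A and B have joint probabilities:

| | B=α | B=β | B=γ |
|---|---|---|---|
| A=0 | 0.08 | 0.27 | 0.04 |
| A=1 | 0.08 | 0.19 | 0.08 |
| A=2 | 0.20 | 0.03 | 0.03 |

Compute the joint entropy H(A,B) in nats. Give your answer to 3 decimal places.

1.936 nats

H(A,B) = −Σ p(x,y)·ln p(x,y) over all 9 cells.
  cell (0,α): −0.08·ln0.08 = 0.2021
  cell (0,β): −0.27·ln0.27 = 0.3535
  cell (0,γ): −0.04·ln0.04 = 0.1288
  cell (1,α): −0.08·ln0.08 = 0.2021
  cell (1,β): −0.19·ln0.19 = 0.3155
  cell (1,γ): −0.08·ln0.08 = 0.2021
  cell (2,α): −0.20·ln0.20 = 0.3219
  cell (2,β): −0.03·ln0.03 = 0.1052
  cell (2,γ): −0.03·ln0.03 = 0.1052
Sum = 1.936 nats.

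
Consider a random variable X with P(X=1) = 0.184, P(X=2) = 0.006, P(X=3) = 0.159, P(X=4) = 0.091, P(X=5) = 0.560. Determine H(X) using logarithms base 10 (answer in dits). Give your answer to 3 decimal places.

H(X) = −Σ p·log₁₀ p.
  −(0.184)·log₁₀(0.184) = 0.1353
  −(0.006)·log₁₀(0.006) = 0.0133
  −(0.159)·log₁₀(0.159) = 0.1270
  −(0.091)·log₁₀(0.091) = 0.0947
  −(0.560)·log₁₀(0.560) = 0.1410
Sum: 0.1353 + 0.0133 + 0.1270 + 0.0947 + 0.1410 = 0.511 dits.

0.511 dits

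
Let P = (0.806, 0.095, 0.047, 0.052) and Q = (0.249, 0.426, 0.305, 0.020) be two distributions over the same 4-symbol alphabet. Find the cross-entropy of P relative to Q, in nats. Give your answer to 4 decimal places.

1.4609 nats

H(P,Q) = −Σ p·ln q.
  −0.806·ln(0.249) = 1.12058
  −0.095·ln(0.426) = 0.08107
  −0.047·ln(0.305) = 0.05581
  −0.052·ln(0.020) = 0.20343
H(P,Q) = 1.4609 nats.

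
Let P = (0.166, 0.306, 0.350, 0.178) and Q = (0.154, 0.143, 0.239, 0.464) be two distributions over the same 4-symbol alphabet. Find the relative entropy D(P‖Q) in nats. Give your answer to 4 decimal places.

0.2082 nats

D(P‖Q) = Σ p·ln(p/q).
  0.166·ln(0.166/0.154) = 0.01246
  0.306·ln(0.306/0.143) = 0.23279
  0.350·ln(0.350/0.239) = 0.13351
  0.178·ln(0.178/0.464) = -0.17054
D(P‖Q) = 0.2082 nats.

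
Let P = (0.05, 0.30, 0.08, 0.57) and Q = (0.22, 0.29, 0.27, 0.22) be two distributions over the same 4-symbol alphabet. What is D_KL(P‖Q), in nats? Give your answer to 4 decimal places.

0.3814 nats

D(P‖Q) = Σ p·ln(p/q).
  0.05·ln(0.05/0.22) = -0.07408
  0.30·ln(0.30/0.29) = 0.01017
  0.08·ln(0.08/0.27) = -0.09731
  0.57·ln(0.57/0.22) = 0.54265
D(P‖Q) = 0.3814 nats.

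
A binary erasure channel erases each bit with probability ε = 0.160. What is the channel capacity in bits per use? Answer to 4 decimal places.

0.8400 bits

Binary erasure channel: capacity C = 1 − ε.
C = 1 − 0.160 = 0.8400 bits per channel use.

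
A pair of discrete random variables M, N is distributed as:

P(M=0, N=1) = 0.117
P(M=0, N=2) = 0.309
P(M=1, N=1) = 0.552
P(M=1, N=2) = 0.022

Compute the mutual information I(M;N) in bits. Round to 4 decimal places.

0.4200 bits

Marginals: p(M) = (0.4260, 0.5740), p(N) = (0.6690, 0.3310).
I(M;N) = Σ p(x,y)·log₂[p(x,y)/(p(x)p(y))].
  (0,1): 0.117·log₂(0.4105) = -0.15028
  (0,2): 0.309·log₂(2.1914) = 0.34974
  (1,1): 0.552·log₂(1.4375) = 0.28899
  (1,2): 0.022·log₂(0.1158) = -0.06843
Sum = 0.4200 bits.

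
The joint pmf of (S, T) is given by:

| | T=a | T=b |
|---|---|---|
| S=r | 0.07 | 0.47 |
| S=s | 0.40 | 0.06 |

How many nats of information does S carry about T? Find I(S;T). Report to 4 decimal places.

0.3050 nats

Marginals: p(S) = (0.5400, 0.4600), p(T) = (0.4700, 0.5300).
I(S;T) = Σ p(x,y)·ln[p(x,y)/(p(x)p(y))].
  (r,a): 0.07·ln(0.2758) = -0.09016
  (r,b): 0.47·ln(1.6422) = 0.23314
  (s,a): 0.40·ln(1.8501) = 0.24610
  (s,b): 0.06·ln(0.2461) = -0.08412
Sum = 0.3050 nats.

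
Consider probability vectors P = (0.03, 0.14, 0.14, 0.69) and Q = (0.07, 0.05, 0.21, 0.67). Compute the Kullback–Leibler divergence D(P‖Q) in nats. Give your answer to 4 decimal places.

D(P‖Q) = Σ p·ln(p/q).
  0.03·ln(0.03/0.07) = -0.02542
  0.14·ln(0.14/0.05) = 0.14415
  0.14·ln(0.14/0.21) = -0.05677
  0.69·ln(0.69/0.67) = 0.02030
D(P‖Q) = 0.0823 nats.

0.0823 nats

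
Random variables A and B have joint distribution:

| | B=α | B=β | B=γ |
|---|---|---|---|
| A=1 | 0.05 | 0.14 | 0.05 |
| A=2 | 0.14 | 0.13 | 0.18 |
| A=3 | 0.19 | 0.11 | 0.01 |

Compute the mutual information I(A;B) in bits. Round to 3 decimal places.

0.165 bits

Marginals: p(A) = (0.2400, 0.4500, 0.3100), p(B) = (0.3800, 0.3800, 0.2400).
I(A;B) = H(A) + H(B) − H(A,B).
H(A) = 1.5363, H(B) = 1.5550, H(A,B) = 2.9263.
I(A;B) = 1.5363 + 1.5550 − 2.9263 = 0.165 bits.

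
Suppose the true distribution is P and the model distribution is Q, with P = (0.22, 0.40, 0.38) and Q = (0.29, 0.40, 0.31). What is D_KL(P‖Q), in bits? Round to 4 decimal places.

0.0239 bits

D(P‖Q) = Σ p·log₂(p/q).
  0.22·log₂(0.22/0.29) = -0.08768
  0.40·log₂(0.40/0.40) = 0.00000
  0.38·log₂(0.38/0.31) = 0.11162
D(P‖Q) = 0.0239 bits.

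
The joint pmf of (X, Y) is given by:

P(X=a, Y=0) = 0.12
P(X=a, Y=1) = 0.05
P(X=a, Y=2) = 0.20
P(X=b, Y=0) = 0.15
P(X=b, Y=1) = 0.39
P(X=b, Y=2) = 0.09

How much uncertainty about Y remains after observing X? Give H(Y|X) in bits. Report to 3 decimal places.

1.350 bits

Chain rule: H(Y|X) = H(X,Y) − H(X).
Marginals: p(X) = (0.3700, 0.6300), p(Y) = (0.2700, 0.4400, 0.2900).
H(X,Y) = 2.3005 bits; H(X) = 0.9507 bits.
H(Y|X) = 2.3005 − 0.9507 = 1.350 bits.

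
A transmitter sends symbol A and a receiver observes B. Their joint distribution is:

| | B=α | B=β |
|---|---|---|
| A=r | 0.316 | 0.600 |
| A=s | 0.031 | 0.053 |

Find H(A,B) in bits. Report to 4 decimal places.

H(A,B) = −Σ p(x,y)·log₂ p(x,y) over all 4 cells.
  cell (r,α): −0.316·log₂0.316 = 0.52519
  cell (r,β): −0.600·log₂0.600 = 0.44218
  cell (s,α): −0.031·log₂0.031 = 0.15536
  cell (s,β): −0.053·log₂0.053 = 0.22461
Sum = 1.3473 bits.

1.3473 bits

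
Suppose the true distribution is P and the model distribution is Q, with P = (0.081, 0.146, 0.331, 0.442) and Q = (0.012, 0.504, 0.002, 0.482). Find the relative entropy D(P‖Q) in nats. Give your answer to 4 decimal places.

1.6266 nats

D(P‖Q) = Σ p·ln(p/q).
  0.081·ln(0.081/0.012) = 0.15467
  0.146·ln(0.146/0.504) = -0.18089
  0.331·ln(0.331/0.002) = 1.69107
  0.442·ln(0.442/0.482) = -0.03829
D(P‖Q) = 1.6266 nats.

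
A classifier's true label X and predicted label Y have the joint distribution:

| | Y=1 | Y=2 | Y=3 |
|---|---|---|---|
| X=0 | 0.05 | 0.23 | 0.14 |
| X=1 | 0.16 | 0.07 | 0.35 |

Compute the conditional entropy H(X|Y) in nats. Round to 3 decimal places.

Chain rule: H(X|Y) = H(X,Y) − H(Y).
Marginals: p(X) = (0.4200, 0.5800), p(Y) = (0.2100, 0.3000, 0.4900).
H(X,Y) = 1.6099 nats; H(Y) = 1.0385 nats.
H(X|Y) = 1.6099 − 1.0385 = 0.571 nats.

0.571 nats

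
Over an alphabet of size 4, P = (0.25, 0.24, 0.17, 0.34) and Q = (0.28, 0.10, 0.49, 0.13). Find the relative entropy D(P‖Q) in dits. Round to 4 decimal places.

D(P‖Q) = Σ p·log₁₀(p/q).
  0.25·log₁₀(0.25/0.28) = -0.01230
  0.24·log₁₀(0.24/0.10) = 0.09125
  0.17·log₁₀(0.17/0.49) = -0.07816
  0.34·log₁₀(0.34/0.13) = 0.14196
D(P‖Q) = 0.1428 dits.

0.1428 dits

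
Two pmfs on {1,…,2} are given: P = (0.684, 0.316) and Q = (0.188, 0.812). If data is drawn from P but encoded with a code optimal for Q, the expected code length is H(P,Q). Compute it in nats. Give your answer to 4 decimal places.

1.2090 nats

H(P,Q) = −Σ p·ln q.
  −0.684·ln(0.188) = 1.14318
  −0.316·ln(0.812) = 0.06581
H(P,Q) = 1.2090 nats.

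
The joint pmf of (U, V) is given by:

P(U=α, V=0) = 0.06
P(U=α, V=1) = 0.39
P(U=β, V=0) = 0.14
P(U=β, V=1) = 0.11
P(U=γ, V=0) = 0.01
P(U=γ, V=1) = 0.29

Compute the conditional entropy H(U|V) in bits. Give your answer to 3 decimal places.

1.364 bits

Marginals: p(U) = (0.4500, 0.2500, 0.3000), p(V) = (0.2100, 0.7900).
H(U|V) = Σ p(V) · H(U|V=·).
  V=0: p=0.2100, H(U|V=0) = 1.1155
  V=1: p=0.7900, H(U|V=1) = 1.4295
Weighted sum = 1.364 bits.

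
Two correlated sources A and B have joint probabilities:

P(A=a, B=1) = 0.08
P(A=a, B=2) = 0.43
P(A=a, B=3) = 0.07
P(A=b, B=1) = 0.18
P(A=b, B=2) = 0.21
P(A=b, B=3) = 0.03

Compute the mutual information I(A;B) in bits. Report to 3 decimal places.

Marginals: p(A) = (0.5800, 0.4200), p(B) = (0.2600, 0.6400, 0.1000).
I(A;B) = H(A) + H(B) − H(A,B).
H(A) = 0.9815, H(B) = 1.2495, H(A,B) = 2.1535.
I(A;B) = 0.9815 + 1.2495 − 2.1535 = 0.077 bits.

0.077 bits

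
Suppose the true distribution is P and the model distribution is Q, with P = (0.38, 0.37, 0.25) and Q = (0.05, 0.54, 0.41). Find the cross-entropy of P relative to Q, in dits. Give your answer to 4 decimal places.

H(P,Q) = −Σ p·log₁₀ q.
  −0.38·log₁₀(0.05) = 0.49439
  −0.37·log₁₀(0.54) = 0.09901
  −0.25·log₁₀(0.41) = 0.09680
H(P,Q) = 0.6902 dits.

0.6902 dits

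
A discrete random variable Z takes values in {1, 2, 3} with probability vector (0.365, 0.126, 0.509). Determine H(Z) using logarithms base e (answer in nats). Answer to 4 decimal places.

H(Z) = −Σ p·ln p.
  −(0.365)·ln(0.365) = 0.36787
  −(0.126)·ln(0.126) = 0.26101
  −(0.509)·ln(0.509) = 0.34373
Sum: 0.36787 + 0.26101 + 0.34373 = 0.9726 nats.

0.9726 nats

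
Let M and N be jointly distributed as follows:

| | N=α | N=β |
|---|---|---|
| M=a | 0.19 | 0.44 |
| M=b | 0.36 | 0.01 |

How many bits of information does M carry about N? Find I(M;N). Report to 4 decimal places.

Marginals: p(M) = (0.6300, 0.3700), p(N) = (0.5500, 0.4500).
I(M;N) = Σ p(x,y)·log₂[p(x,y)/(p(x)p(y))].
  (a,α): 0.19·log₂(0.5483) = -0.16470
  (a,β): 0.44·log₂(1.5520) = 0.27903
  (b,α): 0.36·log₂(1.7690) = 0.29627
  (b,β): 0.01·log₂(0.0601) = -0.04057
Sum = 0.3700 bits.

0.3700 bits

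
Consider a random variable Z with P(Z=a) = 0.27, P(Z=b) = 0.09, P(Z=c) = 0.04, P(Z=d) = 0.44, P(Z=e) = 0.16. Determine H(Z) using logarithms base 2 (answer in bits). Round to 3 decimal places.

1.953 bits

H(Z) = −Σ p·log₂ p.
  −(0.27)·log₂(0.27) = 0.5100
  −(0.09)·log₂(0.09) = 0.3127
  −(0.04)·log₂(0.04) = 0.1858
  −(0.44)·log₂(0.44) = 0.5211
  −(0.16)·log₂(0.16) = 0.4230
Sum: 0.5100 + 0.3127 + 0.1858 + 0.5211 + 0.4230 = 1.953 bits.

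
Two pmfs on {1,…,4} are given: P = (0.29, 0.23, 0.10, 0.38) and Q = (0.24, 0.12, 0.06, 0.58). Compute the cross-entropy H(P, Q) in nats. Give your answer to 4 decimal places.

1.3899 nats

H(P,Q) = −Σ p·ln q.
  −0.29·ln(0.24) = 0.41386
  −0.23·ln(0.12) = 0.48766
  −0.10·ln(0.06) = 0.28134
  −0.38·ln(0.58) = 0.20700
H(P,Q) = 1.3899 nats.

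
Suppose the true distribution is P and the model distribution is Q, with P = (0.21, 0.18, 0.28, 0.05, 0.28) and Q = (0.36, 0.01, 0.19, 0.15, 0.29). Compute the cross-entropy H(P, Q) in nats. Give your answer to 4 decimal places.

1.9499 nats

H(P,Q) = −Σ p·ln q.
  −0.21·ln(0.36) = 0.21455
  −0.18·ln(0.01) = 0.82893
  −0.28·ln(0.19) = 0.46500
  −0.05·ln(0.15) = 0.09486
  −0.28·ln(0.29) = 0.34660
H(P,Q) = 1.9499 nats.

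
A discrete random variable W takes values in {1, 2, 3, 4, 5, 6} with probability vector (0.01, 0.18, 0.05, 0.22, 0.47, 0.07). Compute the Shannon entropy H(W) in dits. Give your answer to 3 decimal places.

0.599 dits

H(W) = −Σ p·log₁₀ p.
  −(0.01)·log₁₀(0.01) = 0.0200
  −(0.18)·log₁₀(0.18) = 0.1341
  −(0.05)·log₁₀(0.05) = 0.0651
  −(0.22)·log₁₀(0.22) = 0.1447
  −(0.47)·log₁₀(0.47) = 0.1541
  −(0.07)·log₁₀(0.07) = 0.0808
Sum: 0.0200 + 0.1341 + 0.0651 + 0.1447 + 0.1541 + 0.0808 = 0.599 dits.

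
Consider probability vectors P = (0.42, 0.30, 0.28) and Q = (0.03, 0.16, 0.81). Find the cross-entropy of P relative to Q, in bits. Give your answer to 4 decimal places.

3.0030 bits

H(P,Q) = −Σ p·log₂ q.
  −0.42·log₂(0.03) = 2.12474
  −0.30·log₂(0.16) = 0.79316
  −0.28·log₂(0.81) = 0.08512
H(P,Q) = 3.0030 bits.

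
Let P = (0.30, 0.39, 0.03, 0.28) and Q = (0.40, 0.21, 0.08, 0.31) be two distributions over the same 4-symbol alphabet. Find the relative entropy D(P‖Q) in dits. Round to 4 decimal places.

D(P‖Q) = Σ p·log₁₀(p/q).
  0.30·log₁₀(0.30/0.40) = -0.03748
  0.39·log₁₀(0.39/0.21) = 0.10485
  0.03·log₁₀(0.03/0.08) = -0.01278
  0.28·log₁₀(0.28/0.31) = -0.01238
D(P‖Q) = 0.0422 dits.

0.0422 dits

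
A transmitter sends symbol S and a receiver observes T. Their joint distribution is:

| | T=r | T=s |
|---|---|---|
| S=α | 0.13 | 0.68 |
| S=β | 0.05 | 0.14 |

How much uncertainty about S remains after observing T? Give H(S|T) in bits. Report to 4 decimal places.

0.6941 bits

Chain rule: H(S|T) = H(S,T) − H(T).
Marginals: p(S) = (0.8100, 0.1900), p(T) = (0.1800, 0.8200).
H(S,T) = 1.3742 bits; H(T) = 0.6801 bits.
H(S|T) = 1.3742 − 0.6801 = 0.6941 bits.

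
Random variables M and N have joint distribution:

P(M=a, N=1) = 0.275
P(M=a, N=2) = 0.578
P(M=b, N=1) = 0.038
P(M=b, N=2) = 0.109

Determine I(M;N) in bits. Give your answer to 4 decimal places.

Marginals: p(M) = (0.8530, 0.1470), p(N) = (0.3130, 0.6870).
I(M;N) = H(M) + H(N) − H(M,N).
H(M) = 0.6023, H(N) = 0.8966, H(M,N) = 1.4971.
I(M;N) = 0.6023 + 0.8966 − 1.4971 = 0.0018 bits.

0.0018 bits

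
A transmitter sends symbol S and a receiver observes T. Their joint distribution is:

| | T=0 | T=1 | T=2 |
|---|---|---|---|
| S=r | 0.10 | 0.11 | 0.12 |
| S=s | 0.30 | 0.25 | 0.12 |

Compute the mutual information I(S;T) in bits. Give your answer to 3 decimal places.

0.031 bits

Marginals: p(S) = (0.3300, 0.6700), p(T) = (0.4000, 0.3600, 0.2400).
I(S;T) = H(S) + H(T) − H(S,T).
H(S) = 0.9149, H(T) = 1.5535, H(S,T) = 2.4377.
I(S;T) = 0.9149 + 1.5535 − 2.4377 = 0.031 bits.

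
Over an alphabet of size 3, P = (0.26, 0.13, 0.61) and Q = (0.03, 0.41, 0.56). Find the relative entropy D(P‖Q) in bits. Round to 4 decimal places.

D(P‖Q) = Σ p·log₂(p/q).
  0.26·log₂(0.26/0.03) = 0.81002
  0.13·log₂(0.13/0.41) = -0.21542
  0.61·log₂(0.61/0.56) = 0.07526
D(P‖Q) = 0.6699 bits.

0.6699 bits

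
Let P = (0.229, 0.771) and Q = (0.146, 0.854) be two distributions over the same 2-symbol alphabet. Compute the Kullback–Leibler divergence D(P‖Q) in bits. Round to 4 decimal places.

D(P‖Q) = Σ p·log₂(p/q).
  0.229·log₂(0.229/0.146) = 0.14871
  0.771·log₂(0.771/0.854) = -0.11373
D(P‖Q) = 0.0350 bits.

0.0350 bits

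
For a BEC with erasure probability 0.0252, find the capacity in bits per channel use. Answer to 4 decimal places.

Binary erasure channel: capacity C = 1 − ε.
C = 1 − 0.0252 = 0.9748 bits per channel use.

0.9748 bits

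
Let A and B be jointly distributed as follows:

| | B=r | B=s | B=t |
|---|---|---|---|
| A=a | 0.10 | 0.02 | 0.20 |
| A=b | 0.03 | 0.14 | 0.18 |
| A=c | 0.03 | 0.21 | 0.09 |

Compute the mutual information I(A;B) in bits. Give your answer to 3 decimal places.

Marginals: p(A) = (0.3200, 0.3500, 0.3300), p(B) = (0.1600, 0.3700, 0.4700).
I(A;B) = H(A) + H(B) − H(A,B).
H(A) = 1.5840, H(B) = 1.4657, H(A,B) = 2.8409.
I(A;B) = 1.5840 + 1.4657 − 2.8409 = 0.209 bits.

0.209 bits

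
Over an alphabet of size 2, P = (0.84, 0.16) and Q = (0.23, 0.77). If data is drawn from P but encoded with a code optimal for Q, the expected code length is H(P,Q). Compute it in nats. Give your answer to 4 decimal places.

1.2763 nats

H(P,Q) = −Σ p·ln q.
  −0.84·ln(0.23) = 1.23453
  −0.16·ln(0.77) = 0.04182
H(P,Q) = 1.2763 nats.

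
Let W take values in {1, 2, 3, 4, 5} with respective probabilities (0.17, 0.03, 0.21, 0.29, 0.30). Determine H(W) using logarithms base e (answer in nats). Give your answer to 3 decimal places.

1.454 nats

H(W) = −Σ p·ln p.
  −(0.17)·ln(0.17) = 0.3012
  −(0.03)·ln(0.03) = 0.1052
  −(0.21)·ln(0.21) = 0.3277
  −(0.29)·ln(0.29) = 0.3590
  −(0.30)·ln(0.30) = 0.3612
Sum: 0.3012 + 0.1052 + 0.3277 + 0.3590 + 0.3612 = 1.454 nats.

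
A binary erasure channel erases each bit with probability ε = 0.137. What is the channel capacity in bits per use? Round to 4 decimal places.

0.8630 bits

Binary erasure channel: capacity C = 1 − ε.
C = 1 − 0.137 = 0.8630 bits per channel use.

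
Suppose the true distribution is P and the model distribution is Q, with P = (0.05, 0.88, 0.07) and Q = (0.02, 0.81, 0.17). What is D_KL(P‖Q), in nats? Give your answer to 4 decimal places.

0.0566 nats

D(P‖Q) = Σ p·ln(p/q).
  0.05·ln(0.05/0.02) = 0.04581
  0.88·ln(0.88/0.81) = 0.07294
  0.07·ln(0.07/0.17) = -0.06211
D(P‖Q) = 0.0566 nats.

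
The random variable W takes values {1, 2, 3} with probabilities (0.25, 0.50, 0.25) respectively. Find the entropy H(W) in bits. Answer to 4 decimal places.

1.5000 bits

H(W) = −Σ p·log₂ p.
  −(0.25)·log₂(0.25) = 0.50000
  −(0.50)·log₂(0.50) = 0.50000
  −(0.25)·log₂(0.25) = 0.50000
Sum: 0.50000 + 0.50000 + 0.50000 = 1.5000 bits.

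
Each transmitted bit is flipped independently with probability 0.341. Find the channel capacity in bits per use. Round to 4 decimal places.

0.0742 bits

Binary symmetric channel: C = 1 − h₂(ε) where h₂ is the binary entropy function.
h₂(0.341) = −0.341·log₂0.341 − 0.659·log₂0.659 = 0.9258.
C = 1 − 0.9258 = 0.0742 bits per channel use.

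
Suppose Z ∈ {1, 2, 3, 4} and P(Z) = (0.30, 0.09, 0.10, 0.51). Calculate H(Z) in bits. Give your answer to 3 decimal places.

1.661 bits

H(Z) = −Σ p·log₂ p.
  −(0.30)·log₂(0.30) = 0.5211
  −(0.09)·log₂(0.09) = 0.3127
  −(0.10)·log₂(0.10) = 0.3322
  −(0.51)·log₂(0.51) = 0.4954
Sum: 0.5211 + 0.3127 + 0.3322 + 0.4954 = 1.661 bits.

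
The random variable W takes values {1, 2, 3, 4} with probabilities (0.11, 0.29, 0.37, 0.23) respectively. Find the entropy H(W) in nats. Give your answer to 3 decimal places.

1.308 nats

H(W) = −Σ p·ln p.
  −(0.11)·ln(0.11) = 0.2428
  −(0.29)·ln(0.29) = 0.3590
  −(0.37)·ln(0.37) = 0.3679
  −(0.23)·ln(0.23) = 0.3380
Sum: 0.2428 + 0.3590 + 0.3679 + 0.3380 = 1.308 nats.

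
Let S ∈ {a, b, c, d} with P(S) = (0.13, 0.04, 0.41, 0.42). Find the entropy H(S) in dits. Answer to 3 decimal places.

H(S) = −Σ p·log₁₀ p.
  −(0.13)·log₁₀(0.13) = 0.1152
  −(0.04)·log₁₀(0.04) = 0.0559
  −(0.41)·log₁₀(0.41) = 0.1588
  −(0.42)·log₁₀(0.42) = 0.1582
Sum: 0.1152 + 0.0559 + 0.1588 + 0.1582 = 0.488 dits.

0.488 dits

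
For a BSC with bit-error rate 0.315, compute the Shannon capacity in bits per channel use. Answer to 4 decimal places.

Binary symmetric channel: C = 1 − h₂(ε) where h₂ is the binary entropy function.
h₂(0.315) = −0.315·log₂0.315 − 0.685·log₂0.685 = 0.8989.
C = 1 − 0.8989 = 0.1011 bits per channel use.

0.1011 bits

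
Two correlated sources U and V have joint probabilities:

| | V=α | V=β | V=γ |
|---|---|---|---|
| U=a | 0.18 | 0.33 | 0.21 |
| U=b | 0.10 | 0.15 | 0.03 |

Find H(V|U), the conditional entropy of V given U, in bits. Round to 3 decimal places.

1.485 bits

Marginals: p(U) = (0.7200, 0.2800), p(V) = (0.2800, 0.4800, 0.2400).
H(V|U) = Σ p(U) · H(V|U=·).
  U=a: p=0.7200, H(V|U=a) = 1.5343
  U=b: p=0.2800, H(V|U=b) = 1.3582
Weighted sum = 1.485 bits.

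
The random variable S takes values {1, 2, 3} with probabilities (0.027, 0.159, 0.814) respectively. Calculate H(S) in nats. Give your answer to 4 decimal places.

H(S) = −Σ p·ln p.
  −(0.027)·ln(0.027) = 0.09752
  −(0.159)·ln(0.159) = 0.29238
  −(0.814)·ln(0.814) = 0.16752
Sum: 0.09752 + 0.29238 + 0.16752 = 0.5574 nats.

0.5574 nats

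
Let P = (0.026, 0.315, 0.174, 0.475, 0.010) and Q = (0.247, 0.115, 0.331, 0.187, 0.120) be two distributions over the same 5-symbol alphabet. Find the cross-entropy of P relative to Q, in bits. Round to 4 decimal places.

2.4925 bits

H(P,Q) = −Σ p·log₂ q.
  −0.026·log₂(0.247) = 0.05245
  −0.315·log₂(0.115) = 0.98289
  −0.174·log₂(0.331) = 0.27755
  −0.475·log₂(0.187) = 1.14897
  −0.010·log₂(0.120) = 0.03059
H(P,Q) = 2.4925 bits.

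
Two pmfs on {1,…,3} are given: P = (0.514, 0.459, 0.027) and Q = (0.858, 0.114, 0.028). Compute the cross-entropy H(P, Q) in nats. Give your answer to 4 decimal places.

H(P,Q) = −Σ p·ln q.
  −0.514·ln(0.858) = 0.07872
  −0.459·ln(0.114) = 0.99674
  −0.027·ln(0.028) = 0.09654
H(P,Q) = 1.1720 nats.

1.1720 nats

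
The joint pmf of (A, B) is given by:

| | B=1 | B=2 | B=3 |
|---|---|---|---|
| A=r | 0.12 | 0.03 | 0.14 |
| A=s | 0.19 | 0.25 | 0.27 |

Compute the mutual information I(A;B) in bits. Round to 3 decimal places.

Marginals: p(A) = (0.2900, 0.7100), p(B) = (0.3100, 0.2800, 0.4100).
I(A;B) = H(A) + H(B) − H(A,B).
H(A) = 0.8687, H(B) = 1.5654, H(A,B) = 2.3812.
I(A;B) = 0.8687 + 1.5654 − 2.3812 = 0.053 bits.

0.053 bits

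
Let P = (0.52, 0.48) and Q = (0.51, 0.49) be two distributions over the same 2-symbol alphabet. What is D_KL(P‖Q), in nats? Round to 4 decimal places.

0.0002 nats

D(P‖Q) = Σ p·ln(p/q).
  0.52·ln(0.52/0.51) = 0.01010
  0.48·ln(0.48/0.49) = -0.00990
D(P‖Q) = 0.0002 nats.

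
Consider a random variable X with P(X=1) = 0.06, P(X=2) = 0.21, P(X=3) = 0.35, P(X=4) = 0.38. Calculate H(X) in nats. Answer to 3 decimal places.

H(X) = −Σ p·ln p.
  −(0.06)·ln(0.06) = 0.1688
  −(0.21)·ln(0.21) = 0.3277
  −(0.35)·ln(0.35) = 0.3674
  −(0.38)·ln(0.38) = 0.3677
Sum: 0.1688 + 0.3277 + 0.3674 + 0.3677 = 1.232 nats.

1.232 nats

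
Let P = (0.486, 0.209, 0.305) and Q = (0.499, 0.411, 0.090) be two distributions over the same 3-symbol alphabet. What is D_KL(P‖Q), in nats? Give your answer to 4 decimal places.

0.2181 nats

D(P‖Q) = Σ p·ln(p/q).
  0.486·ln(0.486/0.499) = -0.01283
  0.209·ln(0.209/0.411) = -0.14134
  0.305·ln(0.305/0.090) = 0.37225
D(P‖Q) = 0.2181 nats.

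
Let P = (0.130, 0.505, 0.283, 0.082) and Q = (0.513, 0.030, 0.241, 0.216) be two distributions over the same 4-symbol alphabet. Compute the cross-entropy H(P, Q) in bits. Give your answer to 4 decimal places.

H(P,Q) = −Σ p·log₂ q.
  −0.130·log₂(0.513) = 0.12519
  −0.505·log₂(0.030) = 2.55474
  −0.283·log₂(0.241) = 0.58097
  −0.082·log₂(0.216) = 0.18129
H(P,Q) = 3.4422 bits.

3.4422 bits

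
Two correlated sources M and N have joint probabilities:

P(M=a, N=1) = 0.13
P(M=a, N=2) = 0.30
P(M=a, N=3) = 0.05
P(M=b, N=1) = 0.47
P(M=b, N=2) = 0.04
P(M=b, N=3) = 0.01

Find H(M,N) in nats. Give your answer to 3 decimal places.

H(M,N) = −Σ p(x,y)·ln p(x,y) over all 6 cells.
  cell (a,1): −0.13·ln0.13 = 0.2652
  cell (a,2): −0.30·ln0.30 = 0.3612
  cell (a,3): −0.05·ln0.05 = 0.1498
  cell (b,1): −0.47·ln0.47 = 0.3549
  cell (b,2): −0.04·ln0.04 = 0.1288
  cell (b,3): −0.01·ln0.01 = 0.0461
Sum = 1.306 nats.

1.306 nats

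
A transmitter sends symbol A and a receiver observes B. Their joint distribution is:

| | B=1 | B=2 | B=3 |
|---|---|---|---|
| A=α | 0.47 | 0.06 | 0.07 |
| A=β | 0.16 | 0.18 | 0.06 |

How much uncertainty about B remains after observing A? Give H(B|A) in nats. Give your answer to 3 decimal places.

Marginals: p(A) = (0.6000, 0.4000), p(B) = (0.6300, 0.2400, 0.1300).
H(B|A) = Σ p(A) · H(B|A=·).
  A=α: p=0.6000, H(B|A=α) = 0.6722
  A=β: p=0.4000, H(B|A=β) = 1.0104
Weighted sum = 0.807 nats.

0.807 nats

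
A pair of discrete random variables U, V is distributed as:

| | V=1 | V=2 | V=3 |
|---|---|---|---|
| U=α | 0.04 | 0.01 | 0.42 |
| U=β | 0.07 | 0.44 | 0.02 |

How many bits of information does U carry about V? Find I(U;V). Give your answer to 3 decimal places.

Marginals: p(U) = (0.4700, 0.5300), p(V) = (0.1100, 0.4500, 0.4400).
I(U;V) = H(U) + H(V) − H(U,V).
H(U) = 0.9974, H(V) = 1.3898, H(U,V) = 1.6804.
I(U;V) = 0.9974 + 1.3898 − 1.6804 = 0.707 bits.

0.707 bits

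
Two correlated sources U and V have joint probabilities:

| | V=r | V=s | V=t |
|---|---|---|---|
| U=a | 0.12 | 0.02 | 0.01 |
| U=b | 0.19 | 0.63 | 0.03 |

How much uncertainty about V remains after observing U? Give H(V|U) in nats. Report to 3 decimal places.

Marginals: p(U) = (0.1500, 0.8500), p(V) = (0.3100, 0.6500, 0.0400).
H(V|U) = Σ p(U) · H(V|U=·).
  U=a: p=0.1500, H(V|U=a) = 0.6277
  U=b: p=0.8500, H(V|U=b) = 0.6749
Weighted sum = 0.668 nats.

0.668 nats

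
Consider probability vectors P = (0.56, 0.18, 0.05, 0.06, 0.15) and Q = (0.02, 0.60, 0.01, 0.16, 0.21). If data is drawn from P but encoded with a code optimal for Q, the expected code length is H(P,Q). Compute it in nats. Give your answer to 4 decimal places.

H(P,Q) = −Σ p·ln q.
  −0.56·ln(0.02) = 2.19073
  −0.18·ln(0.60) = 0.09195
  −0.05·ln(0.01) = 0.23026
  −0.06·ln(0.16) = 0.10995
  −0.15·ln(0.21) = 0.23410
H(P,Q) = 2.8570 nats.

2.8570 nats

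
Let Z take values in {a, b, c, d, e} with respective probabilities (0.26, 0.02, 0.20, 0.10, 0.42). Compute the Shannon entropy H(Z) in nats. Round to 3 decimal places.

H(Z) = −Σ p·ln p.
  −(0.26)·ln(0.26) = 0.3502
  −(0.02)·ln(0.02) = 0.0782
  −(0.20)·ln(0.20) = 0.3219
  −(0.10)·ln(0.10) = 0.2303
  −(0.42)·ln(0.42) = 0.3644
Sum: 0.3502 + 0.0782 + 0.3219 + 0.2303 + 0.3644 = 1.345 nats.

1.345 nats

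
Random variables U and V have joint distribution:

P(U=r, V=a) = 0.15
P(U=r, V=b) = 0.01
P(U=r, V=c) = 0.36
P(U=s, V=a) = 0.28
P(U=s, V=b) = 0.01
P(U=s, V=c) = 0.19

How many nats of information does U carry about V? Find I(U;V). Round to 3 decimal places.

Marginals: p(U) = (0.5200, 0.4800), p(V) = (0.4300, 0.0200, 0.5500).
I(U;V) = H(U) + H(V) − H(U,V).
H(U) = 0.6923, H(V) = 0.7700, H(U,V) = 1.4164.
I(U;V) = 0.6923 + 0.7700 − 1.4164 = 0.046 nats.

0.046 nats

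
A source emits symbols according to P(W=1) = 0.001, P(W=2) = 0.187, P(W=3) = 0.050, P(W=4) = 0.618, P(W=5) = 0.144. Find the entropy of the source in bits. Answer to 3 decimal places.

H(W) = −Σ p·log₂ p.
  −(0.001)·log₂(0.001) = 0.0100
  −(0.187)·log₂(0.187) = 0.4523
  −(0.050)·log₂(0.050) = 0.2161
  −(0.618)·log₂(0.618) = 0.4291
  −(0.144)·log₂(0.144) = 0.4026
Sum: 0.0100 + 0.4523 + 0.2161 + 0.4291 + 0.4026 = 1.510 bits.

1.510 bits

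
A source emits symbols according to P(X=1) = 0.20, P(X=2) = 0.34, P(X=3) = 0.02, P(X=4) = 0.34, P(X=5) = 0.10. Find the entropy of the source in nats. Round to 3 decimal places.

H(X) = −Σ p·ln p.
  −(0.20)·ln(0.20) = 0.3219
  −(0.34)·ln(0.34) = 0.3668
  −(0.02)·ln(0.02) = 0.0782
  −(0.34)·ln(0.34) = 0.3668
  −(0.10)·ln(0.10) = 0.2303
Sum: 0.3219 + 0.3668 + 0.0782 + 0.3668 + 0.2303 = 1.364 nats.

1.364 nats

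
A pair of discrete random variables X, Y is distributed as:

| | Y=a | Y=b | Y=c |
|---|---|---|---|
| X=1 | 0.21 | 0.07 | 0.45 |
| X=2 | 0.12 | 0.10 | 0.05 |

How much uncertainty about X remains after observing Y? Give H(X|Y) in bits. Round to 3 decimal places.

0.713 bits

Marginals: p(X) = (0.7300, 0.2700), p(Y) = (0.3300, 0.1700, 0.5000).
H(X|Y) = Σ p(Y) · H(X|Y=·).
  Y=a: p=0.3300, H(X|Y=a) = 0.9457
  Y=b: p=0.1700, H(X|Y=b) = 0.9774
  Y=c: p=0.5000, H(X|Y=c) = 0.4690
Weighted sum = 0.713 bits.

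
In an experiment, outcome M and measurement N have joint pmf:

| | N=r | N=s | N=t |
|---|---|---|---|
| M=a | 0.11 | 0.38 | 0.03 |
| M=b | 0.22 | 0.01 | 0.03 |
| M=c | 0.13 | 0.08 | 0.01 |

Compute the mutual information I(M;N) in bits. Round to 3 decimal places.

Marginals: p(M) = (0.5200, 0.2600, 0.2200), p(N) = (0.4600, 0.4700, 0.0700).
I(M;N) = Σ p(x,y)·log₂[p(x,y)/(p(x)p(y))].
  (a,r): 0.11·log₂(0.4599) = -0.1233
  (a,s): 0.38·log₂(1.5548) = 0.2420
  (a,t): 0.03·log₂(0.8242) = -0.0084
  (b,r): 0.22·log₂(1.8395) = 0.1934
  (b,s): 0.01·log₂(0.0818) = -0.0361
  (b,t): 0.03·log₂(1.6484) = 0.0216
  (c,r): 0.13·log₂(1.2846) = 0.0470
  (c,s): 0.08·log₂(0.7737) = -0.0296
  (c,t): 0.01·log₂(0.6494) = -0.0062
Sum = 0.300 bits.

0.300 bits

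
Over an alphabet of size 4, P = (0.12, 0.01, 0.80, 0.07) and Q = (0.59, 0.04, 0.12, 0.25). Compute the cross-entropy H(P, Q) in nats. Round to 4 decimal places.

1.8888 nats

H(P,Q) = −Σ p·ln q.
  −0.12·ln(0.59) = 0.06332
  −0.01·ln(0.04) = 0.03219
  −0.80·ln(0.12) = 1.69621
  −0.07·ln(0.25) = 0.09704
H(P,Q) = 1.8888 nats.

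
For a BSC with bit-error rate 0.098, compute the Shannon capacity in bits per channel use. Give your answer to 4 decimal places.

Binary symmetric channel: C = 1 − h₂(ε) where h₂ is the binary entropy function.
h₂(0.098) = −0.098·log₂0.098 − 0.902·log₂0.902 = 0.4626.
C = 1 − 0.4626 = 0.5374 bits per channel use.

0.5374 bits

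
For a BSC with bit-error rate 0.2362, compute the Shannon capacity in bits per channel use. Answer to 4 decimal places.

0.2113 bits

Binary symmetric channel: C = 1 − h₂(ε) where h₂ is the binary entropy function.
h₂(0.2362) = −0.2362·log₂0.2362 − 0.7638·log₂0.7638 = 0.7887.
C = 1 − 0.7887 = 0.2113 bits per channel use.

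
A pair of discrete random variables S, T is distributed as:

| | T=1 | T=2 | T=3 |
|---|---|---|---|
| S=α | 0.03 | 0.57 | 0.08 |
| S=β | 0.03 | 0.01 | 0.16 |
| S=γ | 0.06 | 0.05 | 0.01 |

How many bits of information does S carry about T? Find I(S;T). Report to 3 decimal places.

Marginals: p(S) = (0.6800, 0.2000, 0.1200), p(T) = (0.1200, 0.6300, 0.2500).
I(S;T) = H(S) + H(T) − H(S,T).
H(S) = 1.2098, H(T) = 1.2870, H(S,T) = 2.0728.
I(S;T) = 1.2098 + 1.2870 − 2.0728 = 0.424 bits.

0.424 bits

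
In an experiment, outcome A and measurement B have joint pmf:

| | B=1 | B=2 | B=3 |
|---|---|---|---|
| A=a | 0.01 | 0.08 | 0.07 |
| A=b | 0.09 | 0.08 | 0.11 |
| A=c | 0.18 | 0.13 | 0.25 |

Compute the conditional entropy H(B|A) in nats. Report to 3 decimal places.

1.042 nats

Chain rule: H(B|A) = H(A,B) − H(A).
Marginals: p(A) = (0.1600, 0.2800, 0.5600), p(B) = (0.2800, 0.2900, 0.4300).
H(A,B) = 2.0163 nats; H(A) = 0.9743 nats.
H(B|A) = 2.0163 − 0.9743 = 1.042 nats.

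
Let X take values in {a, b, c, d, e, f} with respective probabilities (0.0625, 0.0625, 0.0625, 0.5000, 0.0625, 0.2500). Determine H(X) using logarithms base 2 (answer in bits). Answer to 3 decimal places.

H(X) = −Σ p·log₂ p.
  −(0.0625)·log₂(0.0625) = 0.2500
  −(0.0625)·log₂(0.0625) = 0.2500
  −(0.0625)·log₂(0.0625) = 0.2500
  −(0.5000)·log₂(0.5000) = 0.5000
  −(0.0625)·log₂(0.0625) = 0.2500
  −(0.2500)·log₂(0.2500) = 0.5000
Sum: 0.2500 + 0.2500 + 0.2500 + 0.5000 + 0.2500 + 0.5000 = 2.000 bits.

2.000 bits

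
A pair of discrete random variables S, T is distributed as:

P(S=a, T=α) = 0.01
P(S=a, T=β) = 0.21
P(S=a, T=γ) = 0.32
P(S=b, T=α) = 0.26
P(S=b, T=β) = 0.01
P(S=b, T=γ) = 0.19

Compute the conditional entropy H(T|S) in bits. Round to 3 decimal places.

Marginals: p(S) = (0.5400, 0.4600), p(T) = (0.2700, 0.2200, 0.5100).
H(T|S) = Σ p(S) · H(T|S=·).
  S=a: p=0.5400, H(T|S=a) = 1.0838
  S=b: p=0.4600, H(T|S=b) = 1.1122
Weighted sum = 1.097 bits.

1.097 bits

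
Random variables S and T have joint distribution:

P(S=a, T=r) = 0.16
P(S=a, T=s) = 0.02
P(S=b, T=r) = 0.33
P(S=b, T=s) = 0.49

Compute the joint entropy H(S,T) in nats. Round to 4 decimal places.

1.0869 nats

H(S,T) = −Σ p(x,y)·ln p(x,y) over all 4 cells.
  cell (a,r): −0.16·ln0.16 = 0.29321
  cell (a,s): −0.02·ln0.02 = 0.07824
  cell (b,r): −0.33·ln0.33 = 0.36586
  cell (b,s): −0.49·ln0.49 = 0.34954
Sum = 1.0869 nats.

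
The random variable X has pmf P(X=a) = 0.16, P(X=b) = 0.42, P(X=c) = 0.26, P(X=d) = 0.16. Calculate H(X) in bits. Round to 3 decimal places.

1.877 bits

H(X) = −Σ p·log₂ p.
  −(0.16)·log₂(0.16) = 0.4230
  −(0.42)·log₂(0.42) = 0.5256
  −(0.26)·log₂(0.26) = 0.5053
  −(0.16)·log₂(0.16) = 0.4230
Sum: 0.4230 + 0.5256 + 0.5053 + 0.4230 = 1.877 bits.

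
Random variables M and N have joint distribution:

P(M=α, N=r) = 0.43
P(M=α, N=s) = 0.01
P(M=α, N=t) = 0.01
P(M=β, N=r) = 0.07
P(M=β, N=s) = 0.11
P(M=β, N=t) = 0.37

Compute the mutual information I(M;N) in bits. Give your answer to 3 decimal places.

Marginals: p(M) = (0.4500, 0.5500), p(N) = (0.5000, 0.1200, 0.3800).
I(M;N) = Σ p(x,y)·log₂[p(x,y)/(p(x)p(y))].
  (α,r): 0.43·log₂(1.9111) = 0.4018
  (α,s): 0.01·log₂(0.1852) = -0.0243
  (α,t): 0.01·log₂(0.0585) = -0.0410
  (β,r): 0.07·log₂(0.2545) = -0.1382
  (β,s): 0.11·log₂(1.6667) = 0.0811
  (β,t): 0.37·log₂(1.7703) = 0.3049
Sum = 0.584 bits.

0.584 bits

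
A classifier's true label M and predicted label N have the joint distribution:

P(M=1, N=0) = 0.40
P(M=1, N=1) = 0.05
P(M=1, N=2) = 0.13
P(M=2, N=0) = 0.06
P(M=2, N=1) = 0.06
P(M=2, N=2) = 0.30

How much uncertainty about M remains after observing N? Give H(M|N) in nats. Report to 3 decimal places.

0.517 nats

Marginals: p(M) = (0.5800, 0.4200), p(N) = (0.4600, 0.1100, 0.4300).
H(M|N) = Σ p(N) · H(M|N=·).
  N=0: p=0.4600, H(M|N=0) = 0.3872
  N=1: p=0.1100, H(M|N=1) = 0.6890
  N=2: p=0.4300, H(M|N=2) = 0.6128
Weighted sum = 0.517 nats.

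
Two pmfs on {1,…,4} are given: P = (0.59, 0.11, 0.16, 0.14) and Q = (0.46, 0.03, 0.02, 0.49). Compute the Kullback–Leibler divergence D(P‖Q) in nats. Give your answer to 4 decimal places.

0.4471 nats

D(P‖Q) = Σ p·ln(p/q).
  0.59·ln(0.59/0.46) = 0.14685
  0.11·ln(0.11/0.03) = 0.14292
  0.16·ln(0.16/0.02) = 0.33271
  0.14·ln(0.14/0.49) = -0.17539
D(P‖Q) = 0.4471 nats.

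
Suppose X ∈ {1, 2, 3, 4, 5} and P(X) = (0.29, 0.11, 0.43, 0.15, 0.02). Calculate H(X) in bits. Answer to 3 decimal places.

1.915 bits

H(X) = −Σ p·log₂ p.
  −(0.29)·log₂(0.29) = 0.5179
  −(0.11)·log₂(0.11) = 0.3503
  −(0.43)·log₂(0.43) = 0.5236
  −(0.15)·log₂(0.15) = 0.4105
  −(0.02)·log₂(0.02) = 0.1129
Sum: 0.5179 + 0.3503 + 0.5236 + 0.4105 + 0.1129 = 1.915 bits.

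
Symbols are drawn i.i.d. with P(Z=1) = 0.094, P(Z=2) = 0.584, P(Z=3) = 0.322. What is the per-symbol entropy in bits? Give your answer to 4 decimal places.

1.3002 bits

H(Z) = −Σ p·log₂ p.
  −(0.094)·log₂(0.094) = 0.32065
  −(0.584)·log₂(0.584) = 0.45316
  −(0.322)·log₂(0.322) = 0.52643
Sum: 0.32065 + 0.45316 + 0.52643 = 1.3002 bits.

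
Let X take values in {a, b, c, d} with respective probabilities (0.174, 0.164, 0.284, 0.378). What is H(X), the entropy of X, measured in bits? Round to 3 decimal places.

1.913 bits

H(X) = −Σ p·log₂ p.
  −(0.174)·log₂(0.174) = 0.4390
  −(0.164)·log₂(0.164) = 0.4278
  −(0.284)·log₂(0.284) = 0.5158
  −(0.378)·log₂(0.378) = 0.5305
Sum: 0.4390 + 0.4278 + 0.5158 + 0.5305 = 1.913 bits.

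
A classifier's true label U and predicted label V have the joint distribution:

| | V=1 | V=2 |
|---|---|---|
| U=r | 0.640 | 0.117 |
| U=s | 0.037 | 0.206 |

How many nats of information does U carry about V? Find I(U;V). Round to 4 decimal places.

Marginals: p(U) = (0.7570, 0.2430), p(V) = (0.6770, 0.3230).
I(U;V) = Σ p(x,y)·ln[p(x,y)/(p(x)p(y))].
  (r,1): 0.640·ln(1.2488) = 0.14220
  (r,2): 0.117·ln(0.4785) = -0.08624
  (s,1): 0.037·ln(0.2249) = -0.05521
  (s,2): 0.206·ln(2.6246) = 0.19877
Sum = 0.1995 nats.

0.1995 nats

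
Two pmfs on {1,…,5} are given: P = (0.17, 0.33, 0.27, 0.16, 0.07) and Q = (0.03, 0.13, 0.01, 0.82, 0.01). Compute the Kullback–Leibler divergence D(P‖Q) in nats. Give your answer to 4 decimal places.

D(P‖Q) = Σ p·ln(p/q).
  0.17·ln(0.17/0.03) = 0.29488
  0.33·ln(0.33/0.13) = 0.30741
  0.27·ln(0.27/0.01) = 0.88988
  0.16·ln(0.16/0.82) = -0.26146
  0.07·ln(0.07/0.01) = 0.13621
D(P‖Q) = 1.3669 nats.

1.3669 nats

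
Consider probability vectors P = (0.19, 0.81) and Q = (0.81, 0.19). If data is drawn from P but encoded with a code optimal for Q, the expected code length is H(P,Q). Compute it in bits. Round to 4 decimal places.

H(P,Q) = −Σ p·log₂ q.
  −0.19·log₂(0.81) = 0.05776
  −0.81·log₂(0.19) = 1.94070
H(P,Q) = 1.9985 bits.

1.9985 bits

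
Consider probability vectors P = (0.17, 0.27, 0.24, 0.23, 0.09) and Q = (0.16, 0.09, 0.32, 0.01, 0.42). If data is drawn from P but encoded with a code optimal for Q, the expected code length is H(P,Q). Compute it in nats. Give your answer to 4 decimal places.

2.3724 nats

H(P,Q) = −Σ p·ln q.
  −0.17·ln(0.16) = 0.31154
  −0.27·ln(0.09) = 0.65015
  −0.24·ln(0.32) = 0.27346
  −0.23·ln(0.01) = 1.05919
  −0.09·ln(0.42) = 0.07808
H(P,Q) = 2.3724 nats.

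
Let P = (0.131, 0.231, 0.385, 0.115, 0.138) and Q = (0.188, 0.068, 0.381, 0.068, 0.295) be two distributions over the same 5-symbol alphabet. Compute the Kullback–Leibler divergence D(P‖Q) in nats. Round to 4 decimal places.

0.1948 nats

D(P‖Q) = Σ p·ln(p/q).
  0.131·ln(0.131/0.188) = -0.04732
  0.231·ln(0.231/0.068) = 0.28249
  0.385·ln(0.385/0.381) = 0.00402
  0.115·ln(0.115/0.068) = 0.06042
  0.138·ln(0.138/0.295) = -0.10484
D(P‖Q) = 0.1948 nats.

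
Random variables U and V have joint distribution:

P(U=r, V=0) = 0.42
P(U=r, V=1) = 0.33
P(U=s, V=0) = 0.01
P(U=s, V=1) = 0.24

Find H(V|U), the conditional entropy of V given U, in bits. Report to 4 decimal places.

0.8028 bits

Marginals: p(U) = (0.7500, 0.2500), p(V) = (0.4300, 0.5700).
H(V|U) = Σ p(U) · H(V|U=·).
  U=r: p=0.7500, H(V|U=r) = 0.9896
  U=s: p=0.2500, H(V|U=s) = 0.2423
Weighted sum = 0.8028 bits.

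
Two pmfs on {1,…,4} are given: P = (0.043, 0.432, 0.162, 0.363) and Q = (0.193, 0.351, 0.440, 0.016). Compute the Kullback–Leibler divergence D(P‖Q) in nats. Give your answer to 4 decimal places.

D(P‖Q) = Σ p·ln(p/q).
  0.043·ln(0.043/0.193) = -0.06456
  0.432·ln(0.432/0.351) = 0.08970
  0.162·ln(0.162/0.440) = -0.16187
  0.363·ln(0.363/0.016) = 1.13322
D(P‖Q) = 0.9965 nats.

0.9965 nats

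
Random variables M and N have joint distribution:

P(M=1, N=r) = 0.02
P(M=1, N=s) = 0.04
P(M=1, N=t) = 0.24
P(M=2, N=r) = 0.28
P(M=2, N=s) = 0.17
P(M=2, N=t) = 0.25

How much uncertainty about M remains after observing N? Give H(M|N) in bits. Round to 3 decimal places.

Marginals: p(M) = (0.3000, 0.7000), p(N) = (0.3000, 0.2100, 0.4900).
H(M|N) = Σ p(N) · H(M|N=·).
  N=r: p=0.3000, H(M|N=r) = 0.3534
  N=s: p=0.2100, H(M|N=s) = 0.7025
  N=t: p=0.4900, H(M|N=t) = 0.9997
Weighted sum = 0.743 bits.

0.743 bits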